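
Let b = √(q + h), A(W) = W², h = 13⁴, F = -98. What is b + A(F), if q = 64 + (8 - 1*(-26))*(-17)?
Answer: 9604 + √28047 ≈ 9771.5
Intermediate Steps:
h = 28561
q = -514 (q = 64 + (8 + 26)*(-17) = 64 + 34*(-17) = 64 - 578 = -514)
b = √28047 (b = √(-514 + 28561) = √28047 ≈ 167.47)
b + A(F) = √28047 + (-98)² = √28047 + 9604 = 9604 + √28047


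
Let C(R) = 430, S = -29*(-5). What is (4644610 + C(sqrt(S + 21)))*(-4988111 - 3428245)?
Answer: -39094310274240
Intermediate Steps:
S = 145
(4644610 + C(sqrt(S + 21)))*(-4988111 - 3428245) = (4644610 + 430)*(-4988111 - 3428245) = 4645040*(-8416356) = -39094310274240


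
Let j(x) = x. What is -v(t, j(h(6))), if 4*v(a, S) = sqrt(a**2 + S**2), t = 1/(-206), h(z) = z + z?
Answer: -sqrt(6110785)/824 ≈ -3.0000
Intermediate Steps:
h(z) = 2*z
t = -1/206 ≈ -0.0048544
v(a, S) = sqrt(S**2 + a**2)/4 (v(a, S) = sqrt(a**2 + S**2)/4 = sqrt(S**2 + a**2)/4)
-v(t, j(h(6))) = -sqrt((2*6)**2 + (-1/206)**2)/4 = -sqrt(12**2 + 1/42436)/4 = -sqrt(144 + 1/42436)/4 = -sqrt(6110785/42436)/4 = -sqrt(6110785)/206/4 = -sqrt(6110785)/824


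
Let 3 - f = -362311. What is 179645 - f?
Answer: -182669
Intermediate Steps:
f = 362314 (f = 3 - 1*(-362311) = 3 + 362311 = 362314)
179645 - f = 179645 - 1*362314 = 179645 - 362314 = -182669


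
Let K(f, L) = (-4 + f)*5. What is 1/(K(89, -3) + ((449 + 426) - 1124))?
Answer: 1/176 ≈ 0.0056818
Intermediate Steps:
K(f, L) = -20 + 5*f
1/(K(89, -3) + ((449 + 426) - 1124)) = 1/((-20 + 5*89) + ((449 + 426) - 1124)) = 1/((-20 + 445) + (875 - 1124)) = 1/(425 - 249) = 1/176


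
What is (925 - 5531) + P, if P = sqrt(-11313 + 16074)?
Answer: -4537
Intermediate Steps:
P = 69 (P = sqrt(4761) = 69)
(925 - 5531) + P = (925 - 5531) + 69 = -4606 + 69 = -4537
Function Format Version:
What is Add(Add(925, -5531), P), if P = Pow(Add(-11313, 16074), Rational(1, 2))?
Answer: -4537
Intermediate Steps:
P = 69 (P = Pow(4761, Rational(1, 2)) = 69)
Add(Add(925, -5531), P) = Add(Add(925, -5531), 69) = Add(-4606, 69) = -4537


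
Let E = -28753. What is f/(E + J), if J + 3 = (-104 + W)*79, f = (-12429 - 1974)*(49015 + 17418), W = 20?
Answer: 956834499/35392 ≈ 27035.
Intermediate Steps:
f = -956834499 (f = -14403*66433 = -956834499)
J = -6639 (J = -3 + (-104 + 20)*79 = -3 - 84*79 = -3 - 6636 = -6639)
f/(E + J) = -956834499/(-28753 - 6639) = -956834499/(-35392) = -956834499*(-1/35392) = 956834499/35392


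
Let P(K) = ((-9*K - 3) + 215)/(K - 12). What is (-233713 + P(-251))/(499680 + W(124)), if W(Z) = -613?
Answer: -61468990/131254621 ≈ -0.46832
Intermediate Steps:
P(K) = (212 - 9*K)/(-12 + K) (P(K) = ((-3 - 9*K) + 215)/(-12 + K) = (212 - 9*K)/(-12 + K))
(-233713 + P(-251))/(499680 + W(124)) = (-233713 + (212 - 9*(-251))/(-12 - 251))/(499680 - 613) = (-233713 + (212 + 2259)/(-263))/499067 = (-233713 - 1/263*2471)*(1/499067) = (-233713 - 2471/263)*(1/499067) = -61468990/263*1/499067 = -61468990/131254621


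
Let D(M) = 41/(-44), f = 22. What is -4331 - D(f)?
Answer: -190523/44 ≈ -4330.1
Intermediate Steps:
D(M) = -41/44 (D(M) = 41*(-1/44) = -41/44)
-4331 - D(f) = -4331 - 1*(-41/44) = -4331 + 41/44 = -190523/44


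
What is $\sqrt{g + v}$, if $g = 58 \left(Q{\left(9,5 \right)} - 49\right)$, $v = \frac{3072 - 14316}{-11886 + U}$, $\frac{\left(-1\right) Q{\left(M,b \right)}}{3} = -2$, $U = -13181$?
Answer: $\frac{i \sqrt{1566834242218}}{25067} \approx 49.935 i$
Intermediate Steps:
$Q{\left(M,b \right)} = 6$ ($Q{\left(M,b \right)} = \left(-3\right) \left(-2\right) = 6$)
$v = \frac{11244}{25067}$ ($v = \frac{3072 - 14316}{-11886 - 13181} = - \frac{11244}{-25067} = \left(-11244\right) \left(- \frac{1}{25067}\right) = \frac{11244}{25067} \approx 0.44856$)
$g = -2494$ ($g = 58 \left(6 - 49\right) = 58 \left(-43\right) = -2494$)
$\sqrt{g + v} = \sqrt{-2494 + \frac{11244}{25067}} = \sqrt{- \frac{62505854}{25067}} = \frac{i \sqrt{1566834242218}}{25067}$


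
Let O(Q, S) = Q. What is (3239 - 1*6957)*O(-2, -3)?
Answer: 7436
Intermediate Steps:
(3239 - 1*6957)*O(-2, -3) = (3239 - 1*6957)*(-2) = (3239 - 6957)*(-2) = -3718*(-2) = 7436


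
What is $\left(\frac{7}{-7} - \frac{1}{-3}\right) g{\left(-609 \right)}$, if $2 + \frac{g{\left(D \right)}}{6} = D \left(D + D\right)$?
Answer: $-2967040$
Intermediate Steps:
$g{\left(D \right)} = -12 + 12 D^{2}$ ($g{\left(D \right)} = -12 + 6 D \left(D + D\right) = -12 + 6 D 2 D = -12 + 6 \cdot 2 D^{2} = -12 + 12 D^{2}$)
$\left(\frac{7}{-7} - \frac{1}{-3}\right) g{\left(-609 \right)} = \left(\frac{7}{-7} - \frac{1}{-3}\right) \left(-12 + 12 \left(-609\right)^{2}\right) = \left(7 \left(- \frac{1}{7}\right) - - \frac{1}{3}\right) \left(-12 + 12 \cdot 370881\right) = \left(-1 + \frac{1}{3}\right) \left(-12 + 4450572\right) = \left(- \frac{2}{3}\right) 4450560 = -2967040$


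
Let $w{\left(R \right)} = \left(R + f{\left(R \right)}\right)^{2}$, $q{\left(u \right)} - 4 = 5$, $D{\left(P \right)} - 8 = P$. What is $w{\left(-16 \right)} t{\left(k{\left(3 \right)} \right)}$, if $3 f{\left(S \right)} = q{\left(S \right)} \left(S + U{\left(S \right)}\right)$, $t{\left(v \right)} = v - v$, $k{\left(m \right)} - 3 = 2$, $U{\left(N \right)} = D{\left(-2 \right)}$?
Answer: $0$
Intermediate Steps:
$D{\left(P \right)} = 8 + P$
$U{\left(N \right)} = 6$ ($U{\left(N \right)} = 8 - 2 = 6$)
$q{\left(u \right)} = 9$ ($q{\left(u \right)} = 4 + 5 = 9$)
$k{\left(m \right)} = 5$ ($k{\left(m \right)} = 3 + 2 = 5$)
$t{\left(v \right)} = 0$
$f{\left(S \right)} = 18 + 3 S$ ($f{\left(S \right)} = \frac{9 \left(S + 6\right)}{3} = \frac{9 \left(6 + S\right)}{3} = \frac{54 + 9 S}{3} = 18 + 3 S$)
$w{\left(R \right)} = \left(18 + 4 R\right)^{2}$ ($w{\left(R \right)} = \left(R + \left(18 + 3 R\right)\right)^{2} = \left(18 + 4 R\right)^{2}$)
$w{\left(-16 \right)} t{\left(k{\left(3 \right)} \right)} = 4 \left(9 + 2 \left(-16\right)\right)^{2} \cdot 0 = 4 \left(9 - 32\right)^{2} \cdot 0 = 4 \left(-23\right)^{2} \cdot 0 = 4 \cdot 529 \cdot 0 = 2116 \cdot 0 = 0$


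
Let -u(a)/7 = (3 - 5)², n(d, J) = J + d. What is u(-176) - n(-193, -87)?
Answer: 252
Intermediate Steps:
u(a) = -28 (u(a) = -7*(3 - 5)² = -7*(-2)² = -7*4 = -28)
u(-176) - n(-193, -87) = -28 - (-87 - 193) = -28 - 1*(-280) = -28 + 280 = 252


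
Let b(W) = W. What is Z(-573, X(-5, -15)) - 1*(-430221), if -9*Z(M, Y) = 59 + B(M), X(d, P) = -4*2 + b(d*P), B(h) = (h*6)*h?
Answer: 1901956/9 ≈ 2.1133e+5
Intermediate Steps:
B(h) = 6*h² (B(h) = (6*h)*h = 6*h²)
X(d, P) = -8 + P*d (X(d, P) = -4*2 + d*P = -8 + P*d)
Z(M, Y) = -59/9 - 2*M²/3 (Z(M, Y) = -(59 + 6*M²)/9 = -59/9 - 2*M²/3)
Z(-573, X(-5, -15)) - 1*(-430221) = (-59/9 - ⅔*(-573)²) - 1*(-430221) = (-59/9 - ⅔*328329) + 430221 = (-59/9 - 218886) + 430221 = -1970033/9 + 430221 = 1901956/9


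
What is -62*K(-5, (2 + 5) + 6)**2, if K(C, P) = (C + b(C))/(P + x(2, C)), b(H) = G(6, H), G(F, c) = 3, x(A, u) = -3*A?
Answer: -248/49 ≈ -5.0612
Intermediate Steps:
b(H) = 3
K(C, P) = (3 + C)/(-6 + P) (K(C, P) = (C + 3)/(P - 3*2) = (3 + C)/(P - 6) = (3 + C)/(-6 + P))
-62*K(-5, (2 + 5) + 6)**2 = -62*(3 - 5)**2/(-6 + ((2 + 5) + 6))**2 = -62*4/(-6 + (7 + 6))**2 = -62*4/(-6 + 13)**2 = -62*(-2/7)**2 = -62*4/49 = -248/49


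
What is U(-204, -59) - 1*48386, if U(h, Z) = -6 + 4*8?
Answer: -48360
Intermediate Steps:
U(h, Z) = 26 (U(h, Z) = -6 + 32 = 26)
U(-204, -59) - 1*48386 = 26 - 1*48386 = 26 - 48386 = -48360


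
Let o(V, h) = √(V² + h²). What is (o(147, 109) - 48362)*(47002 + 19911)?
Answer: -3236046506 + 66913*√33490 ≈ -3.2238e+9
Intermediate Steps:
(o(147, 109) - 48362)*(47002 + 19911) = (√(147² + 109²) - 48362)*(47002 + 19911) = (√(21609 + 11881) - 48362)*66913 = (√33490 - 48362)*66913 = (-48362 + √33490)*66913 = -3236046506 + 66913*√33490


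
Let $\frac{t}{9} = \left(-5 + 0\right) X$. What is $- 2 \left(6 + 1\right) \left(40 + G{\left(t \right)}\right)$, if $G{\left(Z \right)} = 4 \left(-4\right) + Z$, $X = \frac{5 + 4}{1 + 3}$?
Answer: $\frac{2163}{2} \approx 1081.5$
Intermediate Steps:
$X = \frac{9}{4} \approx 2.25$
$t = - \frac{405}{4}$ ($t = 9 \left(-5 + 0\right) \frac{9}{4} = 9 \left(\left(-5\right) \frac{9}{4}\right) = 9 \left(- \frac{45}{4}\right) = - \frac{405}{4} \approx -101.25$)
$G{\left(Z \right)} = -16 + Z$
$- 2 \left(6 + 1\right) \left(40 + G{\left(t \right)}\right) = - 2 \left(6 + 1\right) \left(40 - \frac{469}{4}\right) = \left(-2\right) 7 \left(40 - \frac{469}{4}\right) = \left(-14\right) \left(- \frac{309}{4}\right) = \frac{2163}{2}$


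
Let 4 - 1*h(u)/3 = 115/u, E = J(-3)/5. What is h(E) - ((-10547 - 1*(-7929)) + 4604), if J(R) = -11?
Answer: -19989/11 ≈ -1817.2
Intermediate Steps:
E = -11/5 ≈ -2.2000
h(u) = 12 - 345/u
h(E) - ((-10547 - 1*(-7929)) + 4604) = (12 - 345/(-11/5)) - ((-10547 - 1*(-7929)) + 4604) = (12 - 345*(-5/11)) - ((-10547 + 7929) + 4604) = (12 + 1725/11) - (-2618 + 4604) = 1857/11 - 1*1986 = 1857/11 - 1986 = -19989/11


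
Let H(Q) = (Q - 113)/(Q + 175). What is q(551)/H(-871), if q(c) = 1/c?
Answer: 1/779 ≈ 0.0012837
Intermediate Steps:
H(Q) = (-113 + Q)/(175 + Q)
q(551)/H(-871) = 1/(551*(((-113 - 871)/(175 - 871)))) = 1/(551*((-984/(-696)))) = 1/(551*((-1/696*(-984)))) = 1/(551*(41/29)) = (1/551)*(29/41) = 1/779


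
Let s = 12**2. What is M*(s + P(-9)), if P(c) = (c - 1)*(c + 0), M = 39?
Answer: 9126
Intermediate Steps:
s = 144
P(c) = c*(-1 + c) (P(c) = (-1 + c)*c = c*(-1 + c))
M*(s + P(-9)) = 39*(144 - 9*(-1 - 9)) = 39*(144 - 9*(-10)) = 39*(144 + 90) = 39*234 = 9126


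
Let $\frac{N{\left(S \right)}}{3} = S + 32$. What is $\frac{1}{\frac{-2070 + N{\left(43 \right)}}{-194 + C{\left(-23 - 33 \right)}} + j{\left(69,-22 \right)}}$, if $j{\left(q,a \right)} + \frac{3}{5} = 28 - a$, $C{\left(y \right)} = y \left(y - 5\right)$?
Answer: $\frac{1790}{87401} \approx 0.02048$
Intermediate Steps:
$C{\left(y \right)} = y \left(-5 + y\right)$
$j{\left(q,a \right)} = \frac{137}{5} - a$ ($j{\left(q,a \right)} = - \frac{3}{5} - \left(-28 + a\right) = \frac{137}{5} - a$)
$N{\left(S \right)} = 96 + 3 S$ ($N{\left(S \right)} = 3 \left(S + 32\right) = 3 \left(32 + S\right) = 96 + 3 S$)
$\frac{1}{\frac{-2070 + N{\left(43 \right)}}{-194 + C{\left(-23 - 33 \right)}} + j{\left(69,-22 \right)}} = \frac{1}{\frac{-2070 + \left(96 + 3 \cdot 43\right)}{-194 + \left(-23 - 33\right) \left(-5 - 56\right)} + \left(\frac{137}{5} - -22\right)} = \frac{1}{\frac{-2070 + \left(96 + 129\right)}{-194 - 56 \left(-5 - 56\right)} + \left(\frac{137}{5} + 22\right)} = \frac{1}{\frac{-2070 + 225}{-194 - -3416} + \frac{247}{5}} = \frac{1}{- \frac{1845}{-194 + 3416} + \frac{247}{5}} = \frac{1}{- \frac{1845}{3222} + \frac{247}{5}} = \frac{1}{\left(-1845\right) \frac{1}{3222} + \frac{247}{5}} = \frac{1}{- \frac{205}{358} + \frac{247}{5}} = \frac{1}{\frac{87401}{1790}} = \frac{1790}{87401}$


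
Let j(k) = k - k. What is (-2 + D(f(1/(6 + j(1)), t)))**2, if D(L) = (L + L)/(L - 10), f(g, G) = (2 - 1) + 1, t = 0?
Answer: 25/4 ≈ 6.2500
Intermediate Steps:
j(k) = 0
f(g, G) = 2 (f(g, G) = 1 + 1 = 2)
D(L) = 2*L/(-10 + L) (D(L) = (2*L)/(-10 + L) = 2*L/(-10 + L))
(-2 + D(f(1/(6 + j(1)), t)))**2 = (-2 + 2*2/(-10 + 2))**2 = (-2 + 2*2/(-8))**2 = (-2 + 2*2*(-1/8))**2 = (-2 - 1/2)**2 = (-5/2)**2 = 25/4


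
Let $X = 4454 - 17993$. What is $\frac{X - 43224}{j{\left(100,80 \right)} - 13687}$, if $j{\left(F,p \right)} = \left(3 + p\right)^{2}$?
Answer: $\frac{18921}{2266} \approx 8.35$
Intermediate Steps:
$X = -13539$
$\frac{X - 43224}{j{\left(100,80 \right)} - 13687} = \frac{-13539 - 43224}{\left(3 + 80\right)^{2} - 13687} = - \frac{56763}{83^{2} - 13687} = - \frac{56763}{6889 - 13687} = - \frac{56763}{-6798} = \left(-56763\right) \left(- \frac{1}{6798}\right) = \frac{18921}{2266}$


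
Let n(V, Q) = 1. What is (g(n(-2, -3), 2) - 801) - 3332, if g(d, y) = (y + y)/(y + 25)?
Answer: -111587/27 ≈ -4132.9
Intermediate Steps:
g(d, y) = 2*y/(25 + y) (g(d, y) = (2*y)/(25 + y) = 2*y/(25 + y))
(g(n(-2, -3), 2) - 801) - 3332 = (2*2/(25 + 2) - 801) - 3332 = (2*2/27 - 801) - 3332 = (2*2*(1/27) - 801) - 3332 = (4/27 - 801) - 3332 = -21623/27 - 3332 = -111587/27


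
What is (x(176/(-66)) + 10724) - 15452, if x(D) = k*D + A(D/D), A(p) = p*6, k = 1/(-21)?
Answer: -297478/63 ≈ -4721.9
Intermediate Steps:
k = -1/21 ≈ -0.047619
A(p) = 6*p
x(D) = 6 - D/21 (x(D) = -D/21 + 6*(D/D) = -D/21 + 6*1 = -D/21 + 6 = 6 - D/21)
(x(176/(-66)) + 10724) - 15452 = ((6 - 176/(21*(-66))) + 10724) - 15452 = ((6 - 176*(-1)/(21*66)) + 10724) - 15452 = ((6 - 1/21*(-8/3)) + 10724) - 15452 = ((6 + 8/63) + 10724) - 15452 = (386/63 + 10724) - 15452 = 675998/63 - 15452 = -297478/63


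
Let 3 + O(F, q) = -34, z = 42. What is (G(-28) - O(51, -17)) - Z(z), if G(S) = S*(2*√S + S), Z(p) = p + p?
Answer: 737 - 112*I*√7 ≈ 737.0 - 296.32*I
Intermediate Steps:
Z(p) = 2*p
O(F, q) = -37 (O(F, q) = -3 - 34 = -37)
G(S) = S*(S + 2*√S)
(G(-28) - O(51, -17)) - Z(z) = (((-28)² + 2*(-28)^(3/2)) - 1*(-37)) - 2*42 = ((784 + 2*(-56*I*√7)) + 37) - 1*84 = ((784 - 112*I*√7) + 37) - 84 = (821 - 112*I*√7) - 84 = 737 - 112*I*√7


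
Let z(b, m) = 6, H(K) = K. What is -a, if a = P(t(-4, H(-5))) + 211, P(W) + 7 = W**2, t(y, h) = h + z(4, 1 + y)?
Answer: -205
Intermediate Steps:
t(y, h) = 6 + h (t(y, h) = h + 6 = 6 + h)
P(W) = -7 + W**2
a = 205 (a = (-7 + (6 - 5)**2) + 211 = (-7 + 1**2) + 211 = (-7 + 1) + 211 = -6 + 211 = 205)
-a = -1*205 = -205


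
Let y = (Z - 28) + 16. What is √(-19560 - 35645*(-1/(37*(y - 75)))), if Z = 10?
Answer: I*√158866180165/2849 ≈ 139.9*I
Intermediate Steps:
y = -2 (y = (10 - 28) + 16 = -18 + 16 = -2)
√(-19560 - 35645*(-1/(37*(y - 75)))) = √(-19560 - 35645*(-1/(37*(-2 - 75)))) = √(-19560 - 35645/((-37*(-77)))) = √(-19560 - 35645/2849) = √(-55762085/2849) = I*√158866180165/2849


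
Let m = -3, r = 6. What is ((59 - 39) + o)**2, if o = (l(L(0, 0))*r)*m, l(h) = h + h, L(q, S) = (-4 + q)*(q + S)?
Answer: 400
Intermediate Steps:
L(q, S) = (-4 + q)*(S + q)
l(h) = 2*h
o = 0 (o = ((2*(0**2 - 4*0 - 4*0 + 0*0))*6)*(-3) = ((2*(0 + 0 + 0 + 0))*6)*(-3) = ((2*0)*6)*(-3) = (0*6)*(-3) = 0*(-3) = 0)
((59 - 39) + o)**2 = ((59 - 39) + 0)**2 = (20 + 0)**2 = 20**2 = 400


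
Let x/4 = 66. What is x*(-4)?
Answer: -1056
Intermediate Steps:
x = 264 (x = 4*66 = 264)
x*(-4) = 264*(-4) = -1056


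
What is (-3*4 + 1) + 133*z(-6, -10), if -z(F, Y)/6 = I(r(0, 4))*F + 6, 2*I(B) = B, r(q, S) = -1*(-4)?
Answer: 4777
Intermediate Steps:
r(q, S) = 4
I(B) = B/2
z(F, Y) = -36 - 12*F (z(F, Y) = -6*(((1/2)*4)*F + 6) = -6*(2*F + 6) = -6*(6 + 2*F) = -36 - 12*F)
(-3*4 + 1) + 133*z(-6, -10) = (-3*4 + 1) + 133*(-36 - 12*(-6)) = (-12 + 1) + 133*(-36 + 72) = -11 + 133*36 = -11 + 4788 = 4777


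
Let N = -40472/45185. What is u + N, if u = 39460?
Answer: 1782959628/45185 ≈ 39459.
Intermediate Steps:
N = -40472/45185 (N = -40472*1/45185 = -40472/45185 ≈ -0.89570)
u + N = 39460 - 40472/45185 = 1782959628/45185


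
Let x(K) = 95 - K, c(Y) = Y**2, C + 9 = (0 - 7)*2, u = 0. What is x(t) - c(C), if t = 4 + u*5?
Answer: -438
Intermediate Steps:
C = -23 (C = -9 + (0 - 7)*2 = -9 - 7*2 = -9 - 14 = -23)
t = 4 (t = 4 + 0*5 = 4 + 0 = 4)
x(t) - c(C) = (95 - 1*4) - 1*(-23)**2 = (95 - 4) - 1*529 = 91 - 529 = -438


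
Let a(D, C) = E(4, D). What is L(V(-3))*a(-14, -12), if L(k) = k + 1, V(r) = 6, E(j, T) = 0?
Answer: 0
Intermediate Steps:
a(D, C) = 0
L(k) = 1 + k
L(V(-3))*a(-14, -12) = (1 + 6)*0 = 7*0 = 0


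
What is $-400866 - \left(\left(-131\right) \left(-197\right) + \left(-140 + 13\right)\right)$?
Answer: $-426546$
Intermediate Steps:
$-400866 - \left(\left(-131\right) \left(-197\right) + \left(-140 + 13\right)\right) = -400866 - \left(25807 - 127\right) = -400866 - 25680 = -426546$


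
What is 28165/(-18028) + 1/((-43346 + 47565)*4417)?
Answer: -524863854267/335957603044 ≈ -1.5623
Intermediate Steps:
28165/(-18028) + 1/((-43346 + 47565)*4417) = 28165*(-1/18028) + (1/4417)/4219 = -28165/18028 + (1/4219)*(1/4417) = -28165/18028 + 1/18635323 = -524863854267/335957603044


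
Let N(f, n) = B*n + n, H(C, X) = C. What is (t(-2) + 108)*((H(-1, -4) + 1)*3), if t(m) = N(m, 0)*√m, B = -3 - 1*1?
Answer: 0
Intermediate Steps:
B = -4 (B = -3 - 1 = -4)
N(f, n) = -3*n (N(f, n) = -4*n + n = -3*n)
t(m) = 0 (t(m) = (-3*0)*√m = 0*√m = 0)
(t(-2) + 108)*((H(-1, -4) + 1)*3) = (0 + 108)*((-1 + 1)*3) = 108*(0*3) = 108*0 = 0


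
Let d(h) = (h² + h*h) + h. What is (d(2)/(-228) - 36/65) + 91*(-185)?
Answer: -124751779/7410 ≈ -16836.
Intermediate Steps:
d(h) = h + 2*h² (d(h) = (h² + h²) + h = 2*h² + h = h + 2*h²)
(d(2)/(-228) - 36/65) + 91*(-185) = ((2*(1 + 2*2))/(-228) - 36/65) + 91*(-185) = ((2*(1 + 4))*(-1/228) - 36*1/65) - 16835 = ((2*5)*(-1/228) - 36/65) - 16835 = (10*(-1/228) - 36/65) - 16835 = (-5/114 - 36/65) - 16835 = -4429/7410 - 16835 = -124751779/7410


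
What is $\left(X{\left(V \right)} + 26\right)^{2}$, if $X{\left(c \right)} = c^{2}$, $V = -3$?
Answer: $1225$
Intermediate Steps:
$\left(X{\left(V \right)} + 26\right)^{2} = \left(\left(-3\right)^{2} + 26\right)^{2} = \left(9 + 26\right)^{2} = 35^{2} = 1225$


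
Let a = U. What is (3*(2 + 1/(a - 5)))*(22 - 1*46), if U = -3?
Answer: -135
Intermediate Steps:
a = -3
(3*(2 + 1/(a - 5)))*(22 - 1*46) = (3*(2 + 1/(-3 - 5)))*(22 - 1*46) = (3*(2 + 1/(-8)))*(22 - 46) = (3*(2 - ⅛))*(-24) = (3*(15/8))*(-24) = (45/8)*(-24) = -135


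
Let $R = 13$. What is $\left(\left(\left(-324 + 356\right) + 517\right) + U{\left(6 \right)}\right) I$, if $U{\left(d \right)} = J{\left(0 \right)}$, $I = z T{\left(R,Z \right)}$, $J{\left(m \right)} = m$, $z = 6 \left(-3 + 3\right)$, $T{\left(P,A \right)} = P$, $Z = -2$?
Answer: $0$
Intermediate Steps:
$z = 0$ ($z = 6 \cdot 0 = 0$)
$I = 0$ ($I = 0 \cdot 13 = 0$)
$U{\left(d \right)} = 0$
$\left(\left(\left(-324 + 356\right) + 517\right) + U{\left(6 \right)}\right) I = \left(\left(\left(-324 + 356\right) + 517\right) + 0\right) 0 = \left(\left(32 + 517\right) + 0\right) 0 = \left(549 + 0\right) 0 = 549 \cdot 0 = 0$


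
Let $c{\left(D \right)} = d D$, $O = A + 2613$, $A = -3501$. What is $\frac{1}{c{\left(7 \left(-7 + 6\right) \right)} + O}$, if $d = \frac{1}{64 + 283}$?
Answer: $- \frac{347}{308143} \approx -0.0011261$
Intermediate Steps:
$O = -888$ ($O = -3501 + 2613 = -888$)
$d = \frac{1}{347} \approx 0.0028818$
$c{\left(D \right)} = \frac{D}{347}$
$\frac{1}{c{\left(7 \left(-7 + 6\right) \right)} + O} = \frac{1}{\frac{7 \left(-7 + 6\right)}{347} - 888} = \frac{1}{\frac{7 \left(-1\right)}{347} - 888} = \frac{1}{\frac{1}{347} \left(-7\right) - 888} = \frac{1}{- \frac{7}{347} - 888} = \frac{1}{- \frac{308143}{347}} = - \frac{347}{308143}$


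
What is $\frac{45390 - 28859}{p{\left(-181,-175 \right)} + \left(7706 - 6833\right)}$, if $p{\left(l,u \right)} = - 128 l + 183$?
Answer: $\frac{16531}{24224} \approx 0.68242$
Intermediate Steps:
$p{\left(l,u \right)} = 183 - 128 l$
$\frac{45390 - 28859}{p{\left(-181,-175 \right)} + \left(7706 - 6833\right)} = \frac{45390 - 28859}{\left(183 - -23168\right) + \left(7706 - 6833\right)} = \frac{16531}{\left(183 + 23168\right) + 873} = \frac{16531}{23351 + 873} = \frac{16531}{24224}$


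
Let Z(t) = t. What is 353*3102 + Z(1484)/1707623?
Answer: 1869857432222/1707623 ≈ 1.0950e+6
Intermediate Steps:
353*3102 + Z(1484)/1707623 = 353*3102 + 1484/1707623 = 1095006 + 1484*(1/1707623) = 1095006 + 1484/1707623 = 1869857432222/1707623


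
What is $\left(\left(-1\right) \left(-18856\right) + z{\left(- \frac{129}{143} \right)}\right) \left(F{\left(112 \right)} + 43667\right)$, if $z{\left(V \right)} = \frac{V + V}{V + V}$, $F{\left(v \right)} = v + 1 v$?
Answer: $827652587$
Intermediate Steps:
$F{\left(v \right)} = 2 v$ ($F{\left(v \right)} = v + v = 2 v$)
$z{\left(V \right)} = 1$ ($z{\left(V \right)} = \frac{2 V}{2 V} = 2 V \frac{1}{2 V} = 1$)
$\left(\left(-1\right) \left(-18856\right) + z{\left(- \frac{129}{143} \right)}\right) \left(F{\left(112 \right)} + 43667\right) = \left(\left(-1\right) \left(-18856\right) + 1\right) \left(2 \cdot 112 + 43667\right) = \left(18856 + 1\right) \left(224 + 43667\right) = 18857 \cdot 43891 = 827652587$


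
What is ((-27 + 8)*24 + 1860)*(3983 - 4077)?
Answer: -131976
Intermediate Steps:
((-27 + 8)*24 + 1860)*(3983 - 4077) = (-19*24 + 1860)*(-94) = (-456 + 1860)*(-94) = 1404*(-94) = -131976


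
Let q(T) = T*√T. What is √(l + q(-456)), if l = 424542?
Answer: √(424542 - 912*I*√114) ≈ 651.61 - 7.472*I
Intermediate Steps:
q(T) = T^(3/2)
√(l + q(-456)) = √(424542 + (-456)^(3/2)) = √(424542 - 912*I*√114)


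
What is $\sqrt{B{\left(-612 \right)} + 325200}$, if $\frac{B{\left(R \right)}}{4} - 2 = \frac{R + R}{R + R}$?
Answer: $2 \sqrt{81303} \approx 570.27$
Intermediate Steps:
$B{\left(R \right)} = 12$ ($B{\left(R \right)} = 8 + 4 \frac{R + R}{R + R} = 8 + 4 \frac{2 R}{2 R} = 8 + 4 \cdot 2 R \frac{1}{2 R} = 8 + 4 \cdot 1 = 8 + 4 = 12$)
$\sqrt{B{\left(-612 \right)} + 325200} = \sqrt{12 + 325200} = \sqrt{325212} = 2 \sqrt{81303}$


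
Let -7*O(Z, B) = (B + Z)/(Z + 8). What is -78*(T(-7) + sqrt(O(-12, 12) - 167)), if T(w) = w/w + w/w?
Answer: -156 - 78*I*sqrt(167) ≈ -156.0 - 1008.0*I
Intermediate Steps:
O(Z, B) = -(B + Z)/(7*(8 + Z)) (O(Z, B) = -(B + Z)/(7*(Z + 8)) = -(B + Z)/(7*(8 + Z)))
T(w) = 2 (T(w) = 1 + 1 = 2)
-78*(T(-7) + sqrt(O(-12, 12) - 167)) = -78*(2 + sqrt((-1*12 - 1*(-12))/(7*(8 - 12)) - 167)) = -78*(2 + sqrt((1/7)*(-12 + 12)/(-4) - 167)) = -78*(2 + sqrt((1/7)*(-1/4)*0 - 167)) = -78*(2 + sqrt(0 - 167)) = -78*(2 + sqrt(-167)) = -78*(2 + I*sqrt(167)) = -156 - 78*I*sqrt(167)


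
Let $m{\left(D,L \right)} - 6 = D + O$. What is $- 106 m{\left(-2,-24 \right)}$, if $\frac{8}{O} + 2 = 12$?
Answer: $- \frac{2544}{5} \approx -508.8$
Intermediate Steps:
$O = \frac{4}{5}$ ($O = \frac{8}{-2 + 12} = \frac{8}{10} = 8 \cdot \frac{1}{10} = \frac{4}{5} \approx 0.8$)
$m{\left(D,L \right)} = \frac{34}{5} + D$ ($m{\left(D,L \right)} = 6 + \left(D + \frac{4}{5}\right) = 6 + \left(\frac{4}{5} + D\right) = \frac{34}{5} + D$)
$- 106 m{\left(-2,-24 \right)} = - 106 \left(\frac{34}{5} - 2\right) = \left(-106\right) \frac{24}{5} = - \frac{2544}{5}$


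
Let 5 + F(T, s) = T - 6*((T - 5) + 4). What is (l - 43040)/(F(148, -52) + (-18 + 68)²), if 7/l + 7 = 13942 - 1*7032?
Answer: -297105113/12156183 ≈ -24.441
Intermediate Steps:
l = 7/6903 (l = 7/(-7 + (13942 - 1*7032)) = 7/(-7 + (13942 - 7032)) = 7/(-7 + 6910) = 7/6903 ≈ 0.0010141)
F(T, s) = 1 - 5*T (F(T, s) = -5 + (T - 6*((T - 5) + 4)) = -5 + (T - 6*((-5 + T) + 4)) = -5 + (T - 6*(-1 + T)) = -5 + (T + (6 - 6*T)) = -5 + (6 - 5*T) = 1 - 5*T)
(l - 43040)/(F(148, -52) + (-18 + 68)²) = (7/6903 - 43040)/((1 - 5*148) + (-18 + 68)²) = -297105113/(6903*((1 - 740) + 50²)) = -297105113/(6903*(-739 + 2500)) = -297105113/6903/1761 = -297105113/6903*1/1761 = -297105113/12156183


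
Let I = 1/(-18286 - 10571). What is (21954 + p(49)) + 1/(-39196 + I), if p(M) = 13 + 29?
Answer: 24879213061251/1131078973 ≈ 21996.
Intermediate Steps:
p(M) = 42
I = -1/28857 (I = 1/(-28857) = -1/28857 ≈ -3.4654e-5)
(21954 + p(49)) + 1/(-39196 + I) = (21954 + 42) + 1/(-39196 - 1/28857) = 21996 + 1/(-1131078973/28857) = 21996 - 28857/1131078973 = 24879213061251/1131078973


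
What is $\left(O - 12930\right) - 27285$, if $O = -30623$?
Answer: $-70838$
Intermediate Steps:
$\left(O - 12930\right) - 27285 = \left(-30623 - 12930\right) - 27285 = -43553 - 27285 = -70838$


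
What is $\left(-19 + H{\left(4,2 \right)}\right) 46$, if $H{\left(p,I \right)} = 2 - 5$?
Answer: $-1012$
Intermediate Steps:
$H{\left(p,I \right)} = -3$
$\left(-19 + H{\left(4,2 \right)}\right) 46 = \left(-19 - 3\right) 46 = \left(-22\right) 46 = -1012$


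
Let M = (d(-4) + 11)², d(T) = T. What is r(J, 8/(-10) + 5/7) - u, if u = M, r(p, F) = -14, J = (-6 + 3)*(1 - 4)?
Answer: -63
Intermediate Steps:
J = 9 (J = -3*(-3) = 9)
M = 49 (M = (-4 + 11)² = 7² = 49)
u = 49
r(J, 8/(-10) + 5/7) - u = -14 - 1*49 = -14 - 49 = -63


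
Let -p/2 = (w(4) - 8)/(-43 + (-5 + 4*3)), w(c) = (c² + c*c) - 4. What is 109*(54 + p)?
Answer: 54064/9 ≈ 6007.1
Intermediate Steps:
w(c) = -4 + 2*c² (w(c) = (c² + c²) - 4 = 2*c² - 4 = -4 + 2*c²)
p = 10/9 (p = -2*((-4 + 2*4²) - 8)/(-43 + (-5 + 4*3)) = -2*((-4 + 2*16) - 8)/(-43 + (-5 + 12)) = -2*((-4 + 32) - 8)/(-43 + 7) = -2*(28 - 8)/(-36) = -40*(-1)/36 = -2*(-5/9) = 10/9 ≈ 1.1111)
109*(54 + p) = 109*(54 + 10/9) = 109*(496/9) = 54064/9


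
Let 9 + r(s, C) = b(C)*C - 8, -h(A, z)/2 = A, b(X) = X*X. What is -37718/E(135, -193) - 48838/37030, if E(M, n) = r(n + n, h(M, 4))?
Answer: -479941243353/364431059755 ≈ -1.3170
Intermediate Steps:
b(X) = X²
h(A, z) = -2*A
r(s, C) = -17 + C³ (r(s, C) = -9 + (C²*C - 8) = -9 + (C³ - 8) = -9 + (-8 + C³) = -17 + C³)
E(M, n) = -17 - 8*M³ (E(M, n) = -17 + (-2*M)³ = -17 - 8*M³)
-37718/E(135, -193) - 48838/37030 = -37718/(-17 - 8*135³) - 48838/37030 = -37718/(-17 - 8*2460375) - 48838*1/37030 = -37718/(-17 - 19683000) - 24419/18515 = -37718/(-19683017) - 24419/18515 = -37718*(-1/19683017) - 24419/18515 = 37718/19683017 - 24419/18515 = -479941243353/364431059755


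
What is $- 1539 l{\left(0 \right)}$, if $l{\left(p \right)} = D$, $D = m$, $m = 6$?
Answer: $-9234$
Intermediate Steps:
$D = 6$
$l{\left(p \right)} = 6$
$- 1539 l{\left(0 \right)} = \left(-1539\right) 6 = -9234$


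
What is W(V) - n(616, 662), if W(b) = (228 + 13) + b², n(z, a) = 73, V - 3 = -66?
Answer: 4137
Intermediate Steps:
V = -63 (V = 3 - 66 = -63)
W(b) = 241 + b²
W(V) - n(616, 662) = (241 + (-63)²) - 1*73 = (241 + 3969) - 73 = 4210 - 73 = 4137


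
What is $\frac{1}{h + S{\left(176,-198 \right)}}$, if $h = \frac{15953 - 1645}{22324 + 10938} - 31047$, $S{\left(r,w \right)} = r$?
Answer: $- \frac{16631}{513408447} \approx -3.2393 \cdot 10^{-5}$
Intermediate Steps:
$h = - \frac{516335503}{16631}$ ($h = \frac{14308}{33262} - 31047 = 14308 \cdot \frac{1}{33262} - 31047 = \frac{7154}{16631} - 31047 = - \frac{516335503}{16631} \approx -31047.0$)
$\frac{1}{h + S{\left(176,-198 \right)}} = \frac{1}{- \frac{516335503}{16631} + 176} = \frac{1}{- \frac{513408447}{16631}} = - \frac{16631}{513408447}$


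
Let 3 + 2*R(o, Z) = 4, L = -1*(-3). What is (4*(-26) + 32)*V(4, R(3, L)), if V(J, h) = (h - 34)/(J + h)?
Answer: 536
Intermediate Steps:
L = 3
R(o, Z) = 1/2 (R(o, Z) = -3/2 + (1/2)*4 = -3/2 + 2 = 1/2)
V(J, h) = (-34 + h)/(J + h)
(4*(-26) + 32)*V(4, R(3, L)) = (4*(-26) + 32)*((-34 + 1/2)/(4 + 1/2)) = (-104 + 32)*(-67/2/(9/2)) = -16*(-67)/2 = -72*(-67/9) = 536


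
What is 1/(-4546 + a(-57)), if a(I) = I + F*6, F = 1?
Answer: -1/4597 ≈ -0.00021753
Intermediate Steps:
a(I) = 6 + I (a(I) = I + 1*6 = I + 6 = 6 + I)
1/(-4546 + a(-57)) = 1/(-4546 + (6 - 57)) = 1/(-4546 - 51) = 1/(-4597) = -1/4597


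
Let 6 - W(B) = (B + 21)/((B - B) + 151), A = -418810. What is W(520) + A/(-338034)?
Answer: 93311360/25521567 ≈ 3.6562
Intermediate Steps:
W(B) = 885/151 - B/151 (W(B) = 6 - (B + 21)/((B - B) + 151) = 6 - (21 + B)/(0 + 151) = 6 - (21 + B)/151 = 6 - (21/151 + B/151) = 6 + (-21/151 - B/151) = 885/151 - B/151)
W(520) + A/(-338034) = (885/151 - 1/151*520) - 418810/(-338034) = (885/151 - 520/151) - 418810*(-1/338034) = 365/151 + 209405/169017 = 93311360/25521567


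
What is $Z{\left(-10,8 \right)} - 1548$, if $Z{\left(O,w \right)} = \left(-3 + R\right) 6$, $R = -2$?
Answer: $-1578$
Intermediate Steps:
$Z{\left(O,w \right)} = -30$ ($Z{\left(O,w \right)} = \left(-3 - 2\right) 6 = \left(-5\right) 6 = -30$)
$Z{\left(-10,8 \right)} - 1548 = -30 - 1548 = -1578$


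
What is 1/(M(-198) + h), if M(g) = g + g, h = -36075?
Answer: -1/36471 ≈ -2.7419e-5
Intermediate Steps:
M(g) = 2*g
1/(M(-198) + h) = 1/(2*(-198) - 36075) = 1/(-396 - 36075) = 1/(-36471) = -1/36471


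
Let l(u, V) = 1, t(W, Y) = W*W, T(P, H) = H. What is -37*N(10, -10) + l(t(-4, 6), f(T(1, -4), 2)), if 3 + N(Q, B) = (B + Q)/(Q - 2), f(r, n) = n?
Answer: 112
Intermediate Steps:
N(Q, B) = -3 + (B + Q)/(-2 + Q) (N(Q, B) = -3 + (B + Q)/(Q - 2) = -3 + (B + Q)/(-2 + Q))
t(W, Y) = W**2
-37*N(10, -10) + l(t(-4, 6), f(T(1, -4), 2)) = -37*(6 - 10 - 2*10)/(-2 + 10) + 1 = -37*(6 - 10 - 20)/8 + 1 = -37*(-24)/8 + 1 = -37*(-3) + 1 = 111 + 1 = 112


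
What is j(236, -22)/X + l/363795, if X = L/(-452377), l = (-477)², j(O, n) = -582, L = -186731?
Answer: -31912900959477/22643934715 ≈ -1409.3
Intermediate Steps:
l = 227529
X = 186731/452377 (X = -186731/(-452377) = -186731*(-1/452377) = 186731/452377 ≈ 0.41278)
j(236, -22)/X + l/363795 = -582/186731/452377 + 227529/363795 = -582*452377/186731 + 227529*(1/363795) = -263283414/186731 + 75843/121265 = -31912900959477/22643934715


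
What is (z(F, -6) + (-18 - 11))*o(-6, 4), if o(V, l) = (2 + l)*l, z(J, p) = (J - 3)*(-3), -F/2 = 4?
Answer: 96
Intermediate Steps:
F = -8 (F = -2*4 = -8)
z(J, p) = 9 - 3*J (z(J, p) = (-3 + J)*(-3) = 9 - 3*J)
o(V, l) = l*(2 + l)
(z(F, -6) + (-18 - 11))*o(-6, 4) = ((9 - 3*(-8)) + (-18 - 11))*(4*(2 + 4)) = ((9 + 24) - 29)*(4*6) = (33 - 29)*24 = 4*24 = 96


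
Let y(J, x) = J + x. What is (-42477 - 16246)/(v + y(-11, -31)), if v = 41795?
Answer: -58723/41753 ≈ -1.4064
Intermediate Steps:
(-42477 - 16246)/(v + y(-11, -31)) = (-42477 - 16246)/(41795 + (-11 - 31)) = -58723/(41795 - 42) = -58723/41753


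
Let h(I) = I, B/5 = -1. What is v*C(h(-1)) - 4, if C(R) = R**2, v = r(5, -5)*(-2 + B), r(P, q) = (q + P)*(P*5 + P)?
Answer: -4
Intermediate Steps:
B = -5 (B = 5*(-1) = -5)
r(P, q) = 6*P*(P + q) (r(P, q) = (P + q)*(5*P + P) = (P + q)*(6*P) = 6*P*(P + q))
v = 0 (v = (6*5*(5 - 5))*(-2 - 5) = (6*5*0)*(-7) = 0*(-7) = 0)
v*C(h(-1)) - 4 = 0*(-1)**2 - 4 = 0*1 - 4 = 0 - 4 = -4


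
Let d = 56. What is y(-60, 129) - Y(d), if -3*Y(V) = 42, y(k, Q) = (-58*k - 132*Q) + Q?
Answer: -13405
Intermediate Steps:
y(k, Q) = -131*Q - 58*k (y(k, Q) = (-132*Q - 58*k) + Q = -131*Q - 58*k)
Y(V) = -14 (Y(V) = -⅓*42 = -14)
y(-60, 129) - Y(d) = (-131*129 - 58*(-60)) - 1*(-14) = (-16899 + 3480) + 14 = -13419 + 14 = -13405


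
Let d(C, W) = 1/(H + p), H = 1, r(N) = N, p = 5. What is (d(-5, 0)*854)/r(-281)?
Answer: -427/843 ≈ -0.50652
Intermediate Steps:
d(C, W) = ⅙ (d(C, W) = 1/(1 + 5) = 1/6 = ⅙)
(d(-5, 0)*854)/r(-281) = ((⅙)*854)/(-281) = (427/3)*(-1/281) = -427/843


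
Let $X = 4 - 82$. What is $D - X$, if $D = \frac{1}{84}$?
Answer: $\frac{6553}{84} \approx 78.012$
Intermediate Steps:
$D = \frac{1}{84} \approx 0.011905$
$X = -78$ ($X = 4 - 82 = -78$)
$D - X = \frac{1}{84} - -78 = \frac{1}{84} + 78 = \frac{6553}{84}$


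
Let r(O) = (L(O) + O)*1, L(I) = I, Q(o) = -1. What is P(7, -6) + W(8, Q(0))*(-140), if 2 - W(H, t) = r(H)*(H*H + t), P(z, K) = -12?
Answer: 140828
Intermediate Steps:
r(O) = 2*O (r(O) = (O + O)*1 = (2*O)*1 = 2*O)
W(H, t) = 2 - 2*H*(t + H²) (W(H, t) = 2 - 2*H*(H*H + t) = 2 - 2*H*(H² + t) = 2 - 2*H*(t + H²))
P(7, -6) + W(8, Q(0))*(-140) = -12 + (2 - 2*8³ - 2*8*(-1))*(-140) = -12 + (2 - 2*512 + 16)*(-140) = -12 + (2 - 1024 + 16)*(-140) = -12 - 1006*(-140) = -12 + 140840 = 140828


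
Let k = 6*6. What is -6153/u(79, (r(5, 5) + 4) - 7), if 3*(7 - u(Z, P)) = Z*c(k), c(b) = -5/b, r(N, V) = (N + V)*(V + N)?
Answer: -664524/1151 ≈ -577.34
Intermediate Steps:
k = 36
r(N, V) = (N + V)² (r(N, V) = (N + V)*(N + V) = (N + V)²)
u(Z, P) = 7 + 5*Z/108 (u(Z, P) = 7 - Z*(-5/36)/3 = 7 - Z*(-5*1/36)/3 = 7 - Z*(-5)/(3*36) = 7 - (-5)*Z/108 = 7 + 5*Z/108)
-6153/u(79, (r(5, 5) + 4) - 7) = -6153/(7 + (5/108)*79) = -6153/(7 + 395/108) = -6153/1151/108 = -6153*108/1151 = -664524/1151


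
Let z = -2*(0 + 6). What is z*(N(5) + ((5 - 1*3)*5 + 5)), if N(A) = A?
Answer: -240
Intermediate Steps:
z = -12 (z = -2*6 = -12)
z*(N(5) + ((5 - 1*3)*5 + 5)) = -12*(5 + ((5 - 1*3)*5 + 5)) = -12*(5 + ((5 - 3)*5 + 5)) = -12*(5 + (2*5 + 5)) = -12*(5 + (10 + 5)) = -12*(5 + 15) = -12*20 = -240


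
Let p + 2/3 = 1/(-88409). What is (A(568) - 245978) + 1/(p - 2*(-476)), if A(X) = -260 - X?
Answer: -62273912694871/252319283 ≈ -2.4681e+5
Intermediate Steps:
p = -176821/265227 (p = -⅔ + 1/(-88409) = -⅔ - 1/88409 = -176821/265227 ≈ -0.66668)
(A(568) - 245978) + 1/(p - 2*(-476)) = ((-260 - 1*568) - 245978) + 1/(-176821/265227 - 2*(-476)) = ((-260 - 568) - 245978) + 1/(-176821/265227 + 952) = (-828 - 245978) + 1/(252319283/265227) = -246806 + 265227/252319283 = -62273912694871/252319283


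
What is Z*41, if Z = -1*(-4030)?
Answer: 165230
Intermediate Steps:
Z = 4030
Z*41 = 4030*41 = 165230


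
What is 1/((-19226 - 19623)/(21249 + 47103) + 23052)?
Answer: 68352/1575611455 ≈ 4.3381e-5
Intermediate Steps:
1/((-19226 - 19623)/(21249 + 47103) + 23052) = 1/(-38849/68352 + 23052) = 1/(1575611455/68352) = 68352/1575611455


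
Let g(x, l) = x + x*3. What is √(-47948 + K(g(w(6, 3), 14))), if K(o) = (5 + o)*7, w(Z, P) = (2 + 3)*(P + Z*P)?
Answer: 3*I*√4997 ≈ 212.07*I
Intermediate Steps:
w(Z, P) = 5*P + 5*P*Z (w(Z, P) = 5*(P + P*Z) = 5*P + 5*P*Z)
g(x, l) = 4*x (g(x, l) = x + 3*x = 4*x)
K(o) = 35 + 7*o
√(-47948 + K(g(w(6, 3), 14))) = √(-47948 + (35 + 7*(4*(5*3*(1 + 6))))) = √(-47948 + (35 + 7*(4*(5*3*7)))) = √(-47948 + (35 + 7*(4*105))) = √(-47948 + (35 + 7*420)) = √(-47948 + (35 + 2940)) = √(-47948 + 2975) = √(-44973) = 3*I*√4997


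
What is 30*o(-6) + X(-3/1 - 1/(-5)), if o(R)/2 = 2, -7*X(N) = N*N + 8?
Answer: 20604/175 ≈ 117.74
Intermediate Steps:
X(N) = -8/7 - N²/7 (X(N) = -(N*N + 8)/7 = -(N² + 8)/7 = -(8 + N²)/7 = -8/7 - N²/7)
o(R) = 4 (o(R) = 2*2 = 4)
30*o(-6) + X(-3/1 - 1/(-5)) = 30*4 + (-8/7 - (-3/1 - 1/(-5))²/7) = 120 + (-8/7 - (-3*1 - 1*(-⅕))²/7) = 120 + (-8/7 - (-3 + ⅕)²/7) = 120 + (-8/7 - (-14/5)²/7) = 120 + (-8/7 - ⅐*196/25) = 120 + (-8/7 - 28/25) = 120 - 396/175 = 20604/175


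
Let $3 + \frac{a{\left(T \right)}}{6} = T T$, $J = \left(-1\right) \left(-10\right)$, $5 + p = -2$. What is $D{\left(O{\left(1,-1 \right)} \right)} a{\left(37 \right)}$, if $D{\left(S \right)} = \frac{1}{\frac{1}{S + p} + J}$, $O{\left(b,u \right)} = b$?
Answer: $\frac{49176}{59} \approx 833.49$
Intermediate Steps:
$p = -7$ ($p = -5 - 2 = -7$)
$J = 10$
$a{\left(T \right)} = -18 + 6 T^{2}$ ($a{\left(T \right)} = -18 + 6 T T = -18 + 6 T^{2}$)
$D{\left(S \right)} = \frac{1}{10 + \frac{1}{-7 + S}}$ ($D{\left(S \right)} = \frac{1}{\frac{1}{S - 7} + 10} = \frac{1}{\frac{1}{-7 + S} + 10} = \frac{1}{10 + \frac{1}{-7 + S}}$)
$D{\left(O{\left(1,-1 \right)} \right)} a{\left(37 \right)} = \frac{-7 + 1}{-69 + 10 \cdot 1} \left(-18 + 6 \cdot 37^{2}\right) = \frac{1}{-69 + 10} \left(-6\right) \left(-18 + 6 \cdot 1369\right) = \frac{1}{-59} \left(-6\right) \left(-18 + 8214\right) = \left(- \frac{1}{59}\right) \left(-6\right) 8196 = \frac{6}{59} \cdot 8196 = \frac{49176}{59}$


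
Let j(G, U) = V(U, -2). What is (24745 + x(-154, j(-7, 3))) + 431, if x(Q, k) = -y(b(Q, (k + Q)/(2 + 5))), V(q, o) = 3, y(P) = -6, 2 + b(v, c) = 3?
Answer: 25182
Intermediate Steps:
b(v, c) = 1 (b(v, c) = -2 + 3 = 1)
j(G, U) = 3
x(Q, k) = 6 (x(Q, k) = -1*(-6) = 6)
(24745 + x(-154, j(-7, 3))) + 431 = (24745 + 6) + 431 = 24751 + 431 = 25182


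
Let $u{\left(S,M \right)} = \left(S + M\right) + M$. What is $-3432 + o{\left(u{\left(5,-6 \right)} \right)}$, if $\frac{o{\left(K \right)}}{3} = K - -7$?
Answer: $-3432$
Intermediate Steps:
$u{\left(S,M \right)} = S + 2 M$ ($u{\left(S,M \right)} = \left(M + S\right) + M = S + 2 M$)
$o{\left(K \right)} = 21 + 3 K$ ($o{\left(K \right)} = 3 \left(K - -7\right) = 3 \left(K + 7\right) = 3 \left(7 + K\right) = 21 + 3 K$)
$-3432 + o{\left(u{\left(5,-6 \right)} \right)} = -3432 + \left(21 + 3 \left(5 + 2 \left(-6\right)\right)\right) = -3432 + \left(21 + 3 \left(5 - 12\right)\right) = -3432 + \left(21 + 3 \left(-7\right)\right) = -3432 + \left(21 - 21\right) = -3432 + 0 = -3432$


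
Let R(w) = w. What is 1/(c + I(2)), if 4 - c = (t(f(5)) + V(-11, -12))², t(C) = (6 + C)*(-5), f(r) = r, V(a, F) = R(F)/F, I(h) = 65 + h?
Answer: -1/2845 ≈ -0.00035149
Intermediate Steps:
V(a, F) = 1 (V(a, F) = F/F = 1)
t(C) = -30 - 5*C
c = -2912 (c = 4 - ((-30 - 5*5) + 1)² = 4 - ((-30 - 25) + 1)² = 4 - (-55 + 1)² = 4 - 1*(-54)² = 4 - 1*2916 = 4 - 2916 = -2912)
1/(c + I(2)) = 1/(-2912 + (65 + 2)) = 1/(-2912 + 67) = 1/(-2845) = -1/2845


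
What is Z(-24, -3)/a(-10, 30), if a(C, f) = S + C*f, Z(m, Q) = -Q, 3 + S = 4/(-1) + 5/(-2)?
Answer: -6/619 ≈ -0.0096931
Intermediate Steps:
S = -19/2 (S = -3 + (4/(-1) + 5/(-2)) = -3 + (4*(-1) + 5*(-1/2)) = -3 + (-4 - 5/2) = -3 - 13/2 = -19/2 ≈ -9.5000)
a(C, f) = -19/2 + C*f
Z(-24, -3)/a(-10, 30) = (-1*(-3))/(-19/2 - 10*30) = 3/(-19/2 - 300) = 3/(-619/2) = 3*(-2/619) = -6/619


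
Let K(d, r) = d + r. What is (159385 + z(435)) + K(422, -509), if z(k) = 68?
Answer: 159366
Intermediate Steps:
(159385 + z(435)) + K(422, -509) = (159385 + 68) + (422 - 509) = 159453 - 87 = 159366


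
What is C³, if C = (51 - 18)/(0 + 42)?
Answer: 1331/2744 ≈ 0.48506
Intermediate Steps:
C = 11/14 (C = 33/42 = 33*(1/42) = 11/14 ≈ 0.78571)
C³ = (11/14)³ = 1331/2744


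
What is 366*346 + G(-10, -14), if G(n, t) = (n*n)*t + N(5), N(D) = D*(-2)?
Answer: 125226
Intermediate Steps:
N(D) = -2*D
G(n, t) = -10 + t*n**2 (G(n, t) = (n*n)*t - 2*5 = n**2*t - 10 = t*n**2 - 10 = -10 + t*n**2)
366*346 + G(-10, -14) = 366*346 + (-10 - 14*(-10)**2) = 126636 + (-10 - 14*100) = 126636 + (-10 - 1400) = 126636 - 1410 = 125226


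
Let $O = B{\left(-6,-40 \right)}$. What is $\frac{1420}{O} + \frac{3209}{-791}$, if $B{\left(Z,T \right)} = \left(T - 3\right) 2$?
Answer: $- \frac{699597}{34013} \approx -20.569$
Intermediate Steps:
$B{\left(Z,T \right)} = -6 + 2 T$ ($B{\left(Z,T \right)} = \left(-3 + T\right) 2 = -6 + 2 T$)
$O = -86$ ($O = -6 + 2 \left(-40\right) = -6 - 80 = -86$)
$\frac{1420}{O} + \frac{3209}{-791} = \frac{1420}{-86} + \frac{3209}{-791} = 1420 \left(- \frac{1}{86}\right) + 3209 \left(- \frac{1}{791}\right) = - \frac{710}{43} - \frac{3209}{791} = - \frac{699597}{34013}$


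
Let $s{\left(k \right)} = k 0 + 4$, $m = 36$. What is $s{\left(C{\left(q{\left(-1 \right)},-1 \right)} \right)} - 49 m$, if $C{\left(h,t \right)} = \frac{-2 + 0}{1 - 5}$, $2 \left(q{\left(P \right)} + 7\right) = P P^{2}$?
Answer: $-1760$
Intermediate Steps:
$q{\left(P \right)} = -7 + \frac{P^{3}}{2}$ ($q{\left(P \right)} = -7 + \frac{P P^{2}}{2} = -7 + \frac{P^{3}}{2}$)
$C{\left(h,t \right)} = \frac{1}{2}$ ($C{\left(h,t \right)} = - \frac{2}{-4} = \left(-2\right) \left(- \frac{1}{4}\right) = \frac{1}{2}$)
$s{\left(k \right)} = 4$ ($s{\left(k \right)} = 0 + 4 = 4$)
$s{\left(C{\left(q{\left(-1 \right)},-1 \right)} \right)} - 49 m = 4 - 1764 = -1760$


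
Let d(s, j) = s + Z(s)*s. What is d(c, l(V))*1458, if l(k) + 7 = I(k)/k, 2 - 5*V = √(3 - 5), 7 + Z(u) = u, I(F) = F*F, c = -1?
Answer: 10206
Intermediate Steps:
I(F) = F²
Z(u) = -7 + u
V = ⅖ - I*√2/5 (V = ⅖ - √(3 - 5)/5 = ⅖ - I*√2/5 ≈ 0.4 - 0.28284*I)
l(k) = -7 + k (l(k) = -7 + k²/k = -7 + k)
d(s, j) = s + s*(-7 + s) (d(s, j) = s + (-7 + s)*s = s + s*(-7 + s))
d(c, l(V))*1458 = -(-6 - 1)*1458 = -1*(-7)*1458 = 7*1458 = 10206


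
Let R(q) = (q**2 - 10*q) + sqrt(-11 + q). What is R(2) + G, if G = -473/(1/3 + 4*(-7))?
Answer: 91/83 + 3*I ≈ 1.0964 + 3.0*I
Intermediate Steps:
G = 1419/83 (G = -473/(1/3 - 28) = -473/(-83/3) = -473*(-3/83) = 1419/83 ≈ 17.096)
R(q) = q**2 + sqrt(-11 + q) - 10*q
R(2) + G = (2**2 + sqrt(-11 + 2) - 10*2) + 1419/83 = (4 + sqrt(-9) - 20) + 1419/83 = (4 + 3*I - 20) + 1419/83 = (-16 + 3*I) + 1419/83 = 91/83 + 3*I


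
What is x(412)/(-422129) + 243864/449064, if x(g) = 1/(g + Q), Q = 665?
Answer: 171093526426/315060622569 ≈ 0.54305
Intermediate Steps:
x(g) = 1/(665 + g) (x(g) = 1/(g + 665) = 1/(665 + g))
x(412)/(-422129) + 243864/449064 = 1/((665 + 412)*(-422129)) + 243864/449064 = -1/422129/1077 + 243864*(1/449064) = (1/1077)*(-1/422129) + 1129/2079 = -1/454632933 + 1129/2079 = 171093526426/315060622569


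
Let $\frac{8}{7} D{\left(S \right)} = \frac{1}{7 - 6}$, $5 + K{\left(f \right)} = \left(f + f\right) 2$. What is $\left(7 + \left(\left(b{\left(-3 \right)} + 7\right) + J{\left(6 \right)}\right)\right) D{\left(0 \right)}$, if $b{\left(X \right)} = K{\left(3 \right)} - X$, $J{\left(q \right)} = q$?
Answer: $\frac{105}{4} \approx 26.25$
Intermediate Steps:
$K{\left(f \right)} = -5 + 4 f$ ($K{\left(f \right)} = -5 + \left(f + f\right) 2 = -5 + 2 f 2 = -5 + 4 f$)
$D{\left(S \right)} = \frac{7}{8}$ ($D{\left(S \right)} = \frac{7}{8 \left(7 - 6\right)} = \frac{7}{8 \cdot 1} = \frac{7}{8} \cdot 1 = \frac{7}{8}$)
$b{\left(X \right)} = 7 - X$ ($b{\left(X \right)} = \left(-5 + 4 \cdot 3\right) - X = \left(-5 + 12\right) - X = 7 - X$)
$\left(7 + \left(\left(b{\left(-3 \right)} + 7\right) + J{\left(6 \right)}\right)\right) D{\left(0 \right)} = \left(7 + \left(\left(\left(7 - -3\right) + 7\right) + 6\right)\right) \frac{7}{8} = \left(7 + \left(\left(\left(7 + 3\right) + 7\right) + 6\right)\right) \frac{7}{8} = \left(7 + \left(\left(10 + 7\right) + 6\right)\right) \frac{7}{8} = \left(7 + \left(17 + 6\right)\right) \frac{7}{8} = \left(7 + 23\right) \frac{7}{8} = 30 \cdot \frac{7}{8} = \frac{105}{4}$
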